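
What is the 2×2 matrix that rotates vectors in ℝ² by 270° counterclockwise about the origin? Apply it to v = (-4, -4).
R = [[0, 1], [-1, 0]]; R·v = (-4, 4)

A counterclockwise rotation by angle θ in ℝ² has matrix R(θ) = [[cos θ, -sin θ], [sin θ, cos θ]].
For θ = 270°: cos θ = 0, sin θ = -1.
R(270°) = [[0, 1], [-1, 0]].
R·v = [0·-4 + (1)·-4, -1·-4 + 0·-4] = (-4, 4).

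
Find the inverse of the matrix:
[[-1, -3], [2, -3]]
[[-1/3, 1/3], [-2/9, -1/9]]

For [[a,b],[c,d]], inverse = (1/det)·[[d,-b],[-c,a]]
det = -1·-3 - -3·2 = 9
Inverse = (1/9)·[[-3, 3], [-2, -1]]
        = [[-1/3, 1/3], [-2/9, -1/9]]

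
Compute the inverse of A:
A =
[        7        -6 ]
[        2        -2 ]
det(A) = -2
A⁻¹ =
[        1        -3 ]
[        1      -7/2 ]

For a 2×2 matrix A = [[a, b], [c, d]] with det(A) ≠ 0, A⁻¹ = (1/det(A)) * [[d, -b], [-c, a]].
det(A) = (7)*(-2) - (-6)*(2) = -14 + 12 = -2.
A⁻¹ = (1/-2) * [[-2, 6], [-2, 7]].
Dividing each entry by -2 and reducing:
A⁻¹ =
[        1        -3 ]
[        1      -7/2 ]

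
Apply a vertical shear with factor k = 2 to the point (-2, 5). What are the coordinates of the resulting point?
(-2, 1)

Shear matrix for vertical shear with factor k = 2:
[[1, 0], [2, 1]]
Result: (-2, 5) → (-2, 1)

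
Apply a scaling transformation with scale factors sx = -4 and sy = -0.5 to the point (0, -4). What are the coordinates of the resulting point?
(0, 2.0)

Scaling matrix:
[[-4, 0], [0, -0.50]]
Result: (0 × -4, -4 × -0.5) = (0, 2.0)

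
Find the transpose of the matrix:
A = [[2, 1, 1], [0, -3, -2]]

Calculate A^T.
[[2, 0], [1, -3], [1, -2]]

The transpose sends entry (i,j) to (j,i); rows become columns.
Row 0 of A: [2, 1, 1] -> column 0 of A^T.
Row 1 of A: [0, -3, -2] -> column 1 of A^T.
A^T = [[2, 0], [1, -3], [1, -2]]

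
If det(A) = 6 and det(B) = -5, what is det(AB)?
-30

Use the multiplicative property of determinants: det(AB) = det(A)*det(B).
det(AB) = (6)*(-5) = -30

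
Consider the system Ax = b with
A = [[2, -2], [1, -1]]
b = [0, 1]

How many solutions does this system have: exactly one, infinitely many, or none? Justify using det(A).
No solution

det(A) = (2)*(-1) - (-2)*(1) = 0, so A is singular.
The column space of A is span(column 1) = span([2, 1]).
b = [0, 1] is not a scalar multiple of column 1, so b ∉ column space and the system is inconsistent — no solution.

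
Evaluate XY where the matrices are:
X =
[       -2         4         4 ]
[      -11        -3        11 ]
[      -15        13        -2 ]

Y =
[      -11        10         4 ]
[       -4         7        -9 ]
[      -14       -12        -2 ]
XY =
[      -50       -40       -52 ]
[      -21      -263       -39 ]
[      141       -35      -173 ]

Matrix multiplication: (XY)[i][j] = sum over k of X[i][k] * Y[k][j].
  (XY)[0][0] = (-2)*(-11) + (4)*(-4) + (4)*(-14) = -50
  (XY)[0][1] = (-2)*(10) + (4)*(7) + (4)*(-12) = -40
  (XY)[0][2] = (-2)*(4) + (4)*(-9) + (4)*(-2) = -52
  (XY)[1][0] = (-11)*(-11) + (-3)*(-4) + (11)*(-14) = -21
  (XY)[1][1] = (-11)*(10) + (-3)*(7) + (11)*(-12) = -263
  (XY)[1][2] = (-11)*(4) + (-3)*(-9) + (11)*(-2) = -39
  (XY)[2][0] = (-15)*(-11) + (13)*(-4) + (-2)*(-14) = 141
  (XY)[2][1] = (-15)*(10) + (13)*(7) + (-2)*(-12) = -35
  (XY)[2][2] = (-15)*(4) + (13)*(-9) + (-2)*(-2) = -173
XY =
[      -50       -40       -52 ]
[      -21      -263       -39 ]
[      141       -35      -173 ]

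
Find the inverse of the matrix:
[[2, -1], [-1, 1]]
[[1, 1], [1, 2]]

For [[a,b],[c,d]], inverse = (1/det)·[[d,-b],[-c,a]]
det = 2·1 - -1·-1 = 1
Inverse = (1/1)·[[1, 1], [1, 2]]
        = [[1, 1], [1, 2]]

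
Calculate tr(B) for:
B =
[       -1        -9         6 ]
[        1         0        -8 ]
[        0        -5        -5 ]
tr(B) = -1 + 0 - 5 = -6

The trace of a square matrix is the sum of its diagonal entries.
Diagonal entries of B: B[0][0] = -1, B[1][1] = 0, B[2][2] = -5.
tr(B) = -1 + 0 - 5 = -6.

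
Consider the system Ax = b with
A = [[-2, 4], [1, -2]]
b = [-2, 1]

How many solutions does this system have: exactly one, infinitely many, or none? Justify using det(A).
Infinitely many solutions

det(A) = (-2)*(-2) - (4)*(1) = 0, so A is singular (column 2 is -2 times column 1).
b = [-2, 1] = 1 * column 1 of A, so b lies in the column space of A.
A singular matrix whose right-hand side is in its column space gives a 1-parameter family of solutions — infinitely many.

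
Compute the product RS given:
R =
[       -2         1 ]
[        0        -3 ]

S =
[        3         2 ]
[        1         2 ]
RS =
[       -5        -2 ]
[       -3        -6 ]

Matrix multiplication: (RS)[i][j] = sum over k of R[i][k] * S[k][j].
  (RS)[0][0] = (-2)*(3) + (1)*(1) = -5
  (RS)[0][1] = (-2)*(2) + (1)*(2) = -2
  (RS)[1][0] = (0)*(3) + (-3)*(1) = -3
  (RS)[1][1] = (0)*(2) + (-3)*(2) = -6
RS =
[       -5        -2 ]
[       -3        -6 ]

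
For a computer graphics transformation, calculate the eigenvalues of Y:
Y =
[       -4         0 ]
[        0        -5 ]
λ = -5, -4

Solve det(Y - λI) = 0. For a 2×2 matrix the characteristic equation is λ² - (trace)λ + det = 0.
trace(Y) = a + d = -4 - 5 = -9.
det(Y) = a*d - b*c = (-4)*(-5) - (0)*(0) = 20 - 0 = 20.
Characteristic equation: λ² - (-9)λ + (20) = 0.
Discriminant = (-9)² - 4*(20) = 81 - 80 = 1.
λ = (-9 ± √1) / 2 = (-9 ± 1) / 2 = -5, -4.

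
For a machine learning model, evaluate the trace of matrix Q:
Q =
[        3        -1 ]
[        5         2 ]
tr(Q) = 3 + 2 = 5

The trace of a square matrix is the sum of its diagonal entries.
Diagonal entries of Q: Q[0][0] = 3, Q[1][1] = 2.
tr(Q) = 3 + 2 = 5.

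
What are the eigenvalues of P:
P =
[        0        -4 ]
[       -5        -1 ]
λ = -5, 4

Solve det(P - λI) = 0. For a 2×2 matrix the characteristic equation is λ² - (trace)λ + det = 0.
trace(P) = a + d = 0 - 1 = -1.
det(P) = a*d - b*c = (0)*(-1) - (-4)*(-5) = 0 - 20 = -20.
Characteristic equation: λ² - (-1)λ + (-20) = 0.
Discriminant = (-1)² - 4*(-20) = 1 + 80 = 81.
λ = (-1 ± √81) / 2 = (-1 ± 9) / 2 = -5, 4.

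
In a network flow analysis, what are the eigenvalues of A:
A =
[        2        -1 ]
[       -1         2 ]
λ = 1, 3

Solve det(A - λI) = 0. For a 2×2 matrix the characteristic equation is λ² - (trace)λ + det = 0.
trace(A) = a + d = 2 + 2 = 4.
det(A) = a*d - b*c = (2)*(2) - (-1)*(-1) = 4 - 1 = 3.
Characteristic equation: λ² - (4)λ + (3) = 0.
Discriminant = (4)² - 4*(3) = 16 - 12 = 4.
λ = (4 ± √4) / 2 = (4 ± 2) / 2 = 1, 3.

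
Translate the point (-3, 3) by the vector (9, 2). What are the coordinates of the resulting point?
(6, 5)

Translation by (9, 2):
x' = -3 + 9 = 6
y' = 3 + 2 = 5
Homogeneous matrix: [[1, 0, 9], [0, 1, 2], [0, 0, 1]]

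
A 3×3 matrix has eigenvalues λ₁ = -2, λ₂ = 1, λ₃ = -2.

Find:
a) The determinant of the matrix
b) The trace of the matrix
det = 4, trace = -3

Two standard eigenvalue identities:
- det(A) equals the product of the eigenvalues (counted with multiplicity).
- trace(A) equals the sum of the eigenvalues.
det(A) = (-2)*(1)*(-2) = 4.
trace(A) = -2 + 1 - 2 = -3.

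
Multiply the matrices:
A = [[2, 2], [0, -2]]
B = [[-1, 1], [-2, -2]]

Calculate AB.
[[-6, -2], [4, 4]]

Each entry (i,j) of AB = sum over k of A[i][k]*B[k][j].
(AB)[0][0] = (2)*(-1) + (2)*(-2) = -6
(AB)[0][1] = (2)*(1) + (2)*(-2) = -2
(AB)[1][0] = (0)*(-1) + (-2)*(-2) = 4
(AB)[1][1] = (0)*(1) + (-2)*(-2) = 4
AB = [[-6, -2], [4, 4]]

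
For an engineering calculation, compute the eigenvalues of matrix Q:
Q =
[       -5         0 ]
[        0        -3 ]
λ = -5, -3

Solve det(Q - λI) = 0. For a 2×2 matrix the characteristic equation is λ² - (trace)λ + det = 0.
trace(Q) = a + d = -5 - 3 = -8.
det(Q) = a*d - b*c = (-5)*(-3) - (0)*(0) = 15 - 0 = 15.
Characteristic equation: λ² - (-8)λ + (15) = 0.
Discriminant = (-8)² - 4*(15) = 64 - 60 = 4.
λ = (-8 ± √4) / 2 = (-8 ± 2) / 2 = -5, -3.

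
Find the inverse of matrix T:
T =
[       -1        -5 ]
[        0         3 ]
det(T) = -3
T⁻¹ =
[       -1      -5/3 ]
[        0       1/3 ]

For a 2×2 matrix T = [[a, b], [c, d]] with det(T) ≠ 0, T⁻¹ = (1/det(T)) * [[d, -b], [-c, a]].
det(T) = (-1)*(3) - (-5)*(0) = -3 - 0 = -3.
T⁻¹ = (1/-3) * [[3, 5], [0, -1]].
Dividing each entry by -3 and reducing:
T⁻¹ =
[       -1      -5/3 ]
[        0       1/3 ]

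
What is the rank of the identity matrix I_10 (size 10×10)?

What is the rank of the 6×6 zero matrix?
rank(I_10) = 10, rank(0) = 0

The identity I_10 has 10 columns that are the standard basis vectors e_1, …, e_10. These are linearly independent, so all 10 columns are pivots and rank(I_10) = 10.
The 6×6 zero matrix has every entry zero, so every row is the zero row and there are no pivots; rank(0) = 0.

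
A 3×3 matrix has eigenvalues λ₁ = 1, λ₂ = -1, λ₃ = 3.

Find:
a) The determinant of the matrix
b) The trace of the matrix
det = -3, trace = 3

Two standard eigenvalue identities:
- det(A) equals the product of the eigenvalues (counted with multiplicity).
- trace(A) equals the sum of the eigenvalues.
det(A) = (1)*(-1)*(3) = -3.
trace(A) = 1 - 1 + 3 = 3.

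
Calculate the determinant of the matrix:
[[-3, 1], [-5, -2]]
11

For a 2×2 matrix [[a, b], [c, d]], det = ad - bc
det = (-3)(-2) - (1)(-5) = 6 - -5 = 11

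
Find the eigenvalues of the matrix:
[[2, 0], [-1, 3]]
λ = 2 and λ = 3

Characteristic equation: det(A - λI) = 0
λ² - (trace)λ + (det) = 0
λ² - (5)λ + (6) = 0
λ² - 5λ + 6 = 0
Solving: λ = 2, 3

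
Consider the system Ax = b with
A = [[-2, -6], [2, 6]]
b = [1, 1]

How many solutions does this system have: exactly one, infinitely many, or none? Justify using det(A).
No solution

det(A) = (-2)*(6) - (-6)*(2) = 0, so A is singular.
The column space of A is span(column 1) = span([-2, 2]).
b = [1, 1] is not a scalar multiple of column 1, so b ∉ column space and the system is inconsistent — no solution.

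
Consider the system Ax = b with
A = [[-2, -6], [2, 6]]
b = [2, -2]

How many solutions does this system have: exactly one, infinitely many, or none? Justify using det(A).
Infinitely many solutions

det(A) = (-2)*(6) - (-6)*(2) = 0, so A is singular (column 2 is 3 times column 1).
b = [2, -2] = -1 * column 1 of A, so b lies in the column space of A.
A singular matrix whose right-hand side is in its column space gives a 1-parameter family of solutions — infinitely many.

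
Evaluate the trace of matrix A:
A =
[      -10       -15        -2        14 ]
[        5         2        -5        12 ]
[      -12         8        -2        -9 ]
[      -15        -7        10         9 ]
tr(A) = -10 + 2 - 2 + 9 = -1

The trace of a square matrix is the sum of its diagonal entries.
Diagonal entries of A: A[0][0] = -10, A[1][1] = 2, A[2][2] = -2, A[3][3] = 9.
tr(A) = -10 + 2 - 2 + 9 = -1.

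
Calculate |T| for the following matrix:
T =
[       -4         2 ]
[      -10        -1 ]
det(T) = 24

For a 2×2 matrix [[a, b], [c, d]], det = a*d - b*c.
det(T) = (-4)*(-1) - (2)*(-10) = 4 + 20 = 24.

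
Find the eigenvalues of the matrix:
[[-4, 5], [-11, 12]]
λ = 1 and λ = 7

Characteristic equation: det(A - λI) = 0
λ² - (trace)λ + (det) = 0
λ² - (8)λ + (7) = 0
λ² - 8λ + 7 = 0
Solving: λ = 1, 7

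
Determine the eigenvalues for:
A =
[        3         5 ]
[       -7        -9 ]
λ = -4, -2

Solve det(A - λI) = 0. For a 2×2 matrix the characteristic equation is λ² - (trace)λ + det = 0.
trace(A) = a + d = 3 - 9 = -6.
det(A) = a*d - b*c = (3)*(-9) - (5)*(-7) = -27 + 35 = 8.
Characteristic equation: λ² - (-6)λ + (8) = 0.
Discriminant = (-6)² - 4*(8) = 36 - 32 = 4.
λ = (-6 ± √4) / 2 = (-6 ± 2) / 2 = -4, -2.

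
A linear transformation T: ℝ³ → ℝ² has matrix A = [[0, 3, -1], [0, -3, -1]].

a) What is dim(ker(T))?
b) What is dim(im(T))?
dim(ker) = 1, dim(im) = 2

The two rows are not scalar multiples of one another (no single k satisfies row 2 = k × row 1), so they are linearly independent.
Thus rank(A) = 2.
dim(im(T)) = rank(A) = 2.
By the rank-nullity theorem applied to T: ℝ³ → ℝ², rank(A) + nullity(A) = 3 (the domain dimension), so dim(ker(T)) = 3 - 2 = 1.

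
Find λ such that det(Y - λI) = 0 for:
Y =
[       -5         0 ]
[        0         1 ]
λ = -5, 1

Solve det(Y - λI) = 0. For a 2×2 matrix the characteristic equation is λ² - (trace)λ + det = 0.
trace(Y) = a + d = -5 + 1 = -4.
det(Y) = a*d - b*c = (-5)*(1) - (0)*(0) = -5 - 0 = -5.
Characteristic equation: λ² - (-4)λ + (-5) = 0.
Discriminant = (-4)² - 4*(-5) = 16 + 20 = 36.
λ = (-4 ± √36) / 2 = (-4 ± 6) / 2 = -5, 1.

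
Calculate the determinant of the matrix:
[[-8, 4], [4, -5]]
24

For a 2×2 matrix [[a, b], [c, d]], det = ad - bc
det = (-8)(-5) - (4)(4) = 40 - 16 = 24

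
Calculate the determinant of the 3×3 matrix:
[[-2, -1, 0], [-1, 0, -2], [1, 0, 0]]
2

Expansion along first row:
det = -2·det([[0,-2],[0,0]]) - -1·det([[-1,-2],[1,0]]) + 0·det([[-1,0],[1,0]])
    = -2·(0·0 - -2·0) - -1·(-1·0 - -2·1) + 0·(-1·0 - 0·1)
    = -2·0 - -1·2 + 0·0
    = 0 + 2 + 0 = 2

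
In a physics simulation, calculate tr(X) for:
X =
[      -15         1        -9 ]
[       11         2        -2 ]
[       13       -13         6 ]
tr(X) = -15 + 2 + 6 = -7

The trace of a square matrix is the sum of its diagonal entries.
Diagonal entries of X: X[0][0] = -15, X[1][1] = 2, X[2][2] = 6.
tr(X) = -15 + 2 + 6 = -7.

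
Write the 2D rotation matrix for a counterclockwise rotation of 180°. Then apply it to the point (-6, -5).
R = [[-1, 0], [0, -1]]; R·(-6, -5) = (6, 5)

Rotation matrix formula: R(θ) = [[cos θ, -sin θ], [sin θ, cos θ]]
For θ = 180°:
cos(180°) = -1
sin(180°) = 0
R = [[-1, 0], [0, -1]]
Apply to (-6, -5): [-1·-6 + (0)·-5, 0·-6 + -1·-5] = (6, 5)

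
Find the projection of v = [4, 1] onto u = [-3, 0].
[4, 0]

The projection of v onto u is proj_u(v) = ((v·u) / (u·u)) · u.
v·u = (4)*(-3) + (1)*(0) = -12.
u·u = (-3)*(-3) + (0)*(0) = 9.
coefficient = -12 / 9 = -4/3.
proj_u(v) = -4/3 · [-3, 0] = [4, 0].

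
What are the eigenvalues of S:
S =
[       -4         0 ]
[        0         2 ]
λ = -4, 2

Solve det(S - λI) = 0. For a 2×2 matrix the characteristic equation is λ² - (trace)λ + det = 0.
trace(S) = a + d = -4 + 2 = -2.
det(S) = a*d - b*c = (-4)*(2) - (0)*(0) = -8 - 0 = -8.
Characteristic equation: λ² - (-2)λ + (-8) = 0.
Discriminant = (-2)² - 4*(-8) = 4 + 32 = 36.
λ = (-2 ± √36) / 2 = (-2 ± 6) / 2 = -4, 2.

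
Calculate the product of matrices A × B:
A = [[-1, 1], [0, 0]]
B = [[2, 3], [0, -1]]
[[-2, -4], [0, 0]]

Matrix multiplication:
C[0][0] = -1×2 + 1×0 = -2
C[0][1] = -1×3 + 1×-1 = -4
C[1][0] = 0×2 + 0×0 = 0
C[1][1] = 0×3 + 0×-1 = 0
Result: [[-2, -4], [0, 0]]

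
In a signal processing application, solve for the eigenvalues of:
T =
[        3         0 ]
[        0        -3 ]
λ = -3, 3

Solve det(T - λI) = 0. For a 2×2 matrix the characteristic equation is λ² - (trace)λ + det = 0.
trace(T) = a + d = 3 - 3 = 0.
det(T) = a*d - b*c = (3)*(-3) - (0)*(0) = -9 - 0 = -9.
Characteristic equation: λ² - (0)λ + (-9) = 0.
Discriminant = (0)² - 4*(-9) = 0 + 36 = 36.
λ = (0 ± √36) / 2 = (0 ± 6) / 2 = -3, 3.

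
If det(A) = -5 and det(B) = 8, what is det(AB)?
-40

Use the multiplicative property of determinants: det(AB) = det(A)*det(B).
det(AB) = (-5)*(8) = -40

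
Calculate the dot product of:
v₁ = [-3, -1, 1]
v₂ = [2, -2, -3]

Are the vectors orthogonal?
-7, No

The dot product is the sum of products of corresponding components.
v₁·v₂ = (-3)*(2) + (-1)*(-2) + (1)*(-3) = -6 + 2 - 3 = -7.
Two vectors are orthogonal iff their dot product is 0; here the dot product is -7, so the vectors are not orthogonal.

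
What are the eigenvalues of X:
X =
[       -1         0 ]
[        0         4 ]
λ = -1, 4

Solve det(X - λI) = 0. For a 2×2 matrix the characteristic equation is λ² - (trace)λ + det = 0.
trace(X) = a + d = -1 + 4 = 3.
det(X) = a*d - b*c = (-1)*(4) - (0)*(0) = -4 - 0 = -4.
Characteristic equation: λ² - (3)λ + (-4) = 0.
Discriminant = (3)² - 4*(-4) = 9 + 16 = 25.
λ = (3 ± √25) / 2 = (3 ± 5) / 2 = -1, 4.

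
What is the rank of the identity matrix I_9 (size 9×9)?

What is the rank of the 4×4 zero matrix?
rank(I_9) = 9, rank(0) = 0

The identity I_9 has 9 columns that are the standard basis vectors e_1, …, e_9. These are linearly independent, so all 9 columns are pivots and rank(I_9) = 9.
The 4×4 zero matrix has every entry zero, so every row is the zero row and there are no pivots; rank(0) = 0.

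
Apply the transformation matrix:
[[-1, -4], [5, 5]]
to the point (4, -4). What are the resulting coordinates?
(12, 0)

Matrix multiplication:
[[-1, -4], [5, 5]] × [4, -4]ᵀ
= [-1×4 + -4×-4, 5×4 + 5×-4]ᵀ
= [12.0000, 0.0000]ᵀ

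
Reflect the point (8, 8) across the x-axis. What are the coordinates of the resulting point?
(8, -8)

Reflection across x-axis: (8, 8) → (8, -8)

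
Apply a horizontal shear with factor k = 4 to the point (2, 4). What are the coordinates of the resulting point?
(18, 4)

Shear matrix for horizontal shear with factor k = 4:
[[1, 4], [0, 1]]
Result: (2, 4) → (18, 4)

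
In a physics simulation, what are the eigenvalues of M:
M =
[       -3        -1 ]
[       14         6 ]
λ = -1, 4

Solve det(M - λI) = 0. For a 2×2 matrix the characteristic equation is λ² - (trace)λ + det = 0.
trace(M) = a + d = -3 + 6 = 3.
det(M) = a*d - b*c = (-3)*(6) - (-1)*(14) = -18 + 14 = -4.
Characteristic equation: λ² - (3)λ + (-4) = 0.
Discriminant = (3)² - 4*(-4) = 9 + 16 = 25.
λ = (3 ± √25) / 2 = (3 ± 5) / 2 = -1, 4.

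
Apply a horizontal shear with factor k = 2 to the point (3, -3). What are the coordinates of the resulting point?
(-3, -3)

Shear matrix for horizontal shear with factor k = 2:
[[1, 2], [0, 1]]
Result: (3, -3) → (-3, -3)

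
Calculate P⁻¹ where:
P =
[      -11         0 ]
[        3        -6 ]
det(P) = 66
P⁻¹ =
[    -1/11         0 ]
[    -1/22      -1/6 ]

For a 2×2 matrix P = [[a, b], [c, d]] with det(P) ≠ 0, P⁻¹ = (1/det(P)) * [[d, -b], [-c, a]].
det(P) = (-11)*(-6) - (0)*(3) = 66 - 0 = 66.
P⁻¹ = (1/66) * [[-6, 0], [-3, -11]].
Dividing each entry by 66 and reducing:
P⁻¹ =
[    -1/11         0 ]
[    -1/22      -1/6 ]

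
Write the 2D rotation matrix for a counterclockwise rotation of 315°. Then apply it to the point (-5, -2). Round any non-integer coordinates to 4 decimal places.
R = [[√2/2, √2/2], [-√2/2, √2/2]]; R·(-5, -2) = (-4.9497, 2.1213)

Rotation matrix formula: R(θ) = [[cos θ, -sin θ], [sin θ, cos θ]]
For θ = 315°:
cos(315°) = √2/2
sin(315°) = -√2/2
R = [[√2/2, √2/2], [-√2/2, √2/2]]
Apply to (-5, -2): [√2/2·-5 + (√2/2)·-2, -√2/2·-5 + √2/2·-2] = (-4.9497, 2.1213)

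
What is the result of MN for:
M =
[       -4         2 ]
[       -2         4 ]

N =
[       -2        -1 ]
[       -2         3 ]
MN =
[        4        10 ]
[       -4        14 ]

Matrix multiplication: (MN)[i][j] = sum over k of M[i][k] * N[k][j].
  (MN)[0][0] = (-4)*(-2) + (2)*(-2) = 4
  (MN)[0][1] = (-4)*(-1) + (2)*(3) = 10
  (MN)[1][0] = (-2)*(-2) + (4)*(-2) = -4
  (MN)[1][1] = (-2)*(-1) + (4)*(3) = 14
MN =
[        4        10 ]
[       -4        14 ]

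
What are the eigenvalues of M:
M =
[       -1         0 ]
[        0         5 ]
λ = -1, 5

Solve det(M - λI) = 0. For a 2×2 matrix the characteristic equation is λ² - (trace)λ + det = 0.
trace(M) = a + d = -1 + 5 = 4.
det(M) = a*d - b*c = (-1)*(5) - (0)*(0) = -5 - 0 = -5.
Characteristic equation: λ² - (4)λ + (-5) = 0.
Discriminant = (4)² - 4*(-5) = 16 + 20 = 36.
λ = (4 ± √36) / 2 = (4 ± 6) / 2 = -1, 5.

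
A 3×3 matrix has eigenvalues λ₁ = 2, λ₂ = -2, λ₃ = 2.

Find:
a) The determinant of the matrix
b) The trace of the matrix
det = -8, trace = 2

Two standard eigenvalue identities:
- det(A) equals the product of the eigenvalues (counted with multiplicity).
- trace(A) equals the sum of the eigenvalues.
det(A) = (2)*(-2)*(2) = -8.
trace(A) = 2 - 2 + 2 = 2.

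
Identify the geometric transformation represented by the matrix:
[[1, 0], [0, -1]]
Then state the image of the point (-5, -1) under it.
reflection across the x-axis; image of (-5, -1) is (-5, 1)

This is a symmetric orthogonal matrix with determinant -1, which characterizes a reflection in ℝ².
The matrix [[1, 0], [0, -1]] represents: reflection across the x-axis.
Applying it to (-5, -1): [1·-5 + 0·-1, 0·-5 + -1·-1] = (-5, 1).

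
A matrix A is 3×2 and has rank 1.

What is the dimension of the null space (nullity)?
1

The rank-nullity theorem for an m×n matrix states:
rank(A) + nullity(A) = n (the number of columns).
Here n = 2 and rank(A) = 1, so nullity(A) = 2 - 1 = 1.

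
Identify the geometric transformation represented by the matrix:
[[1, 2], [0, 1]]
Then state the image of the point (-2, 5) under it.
horizontal shear with factor 2; image of (-2, 5) is (8, 5)

The matrix [[1, k], [0, 1]] sends (x, y) to (x + 2y, y), leaving the y-coordinate fixed: a horizontal shear.
The matrix [[1, 2], [0, 1]] represents: horizontal shear with factor 2.
Applying it to (-2, 5): [1·-2 + 2·5, 0·-2 + 1·5] = (8, 5).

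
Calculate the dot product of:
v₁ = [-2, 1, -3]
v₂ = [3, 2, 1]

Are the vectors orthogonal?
-7, No

The dot product is the sum of products of corresponding components.
v₁·v₂ = (-2)*(3) + (1)*(2) + (-3)*(1) = -6 + 2 - 3 = -7.
Two vectors are orthogonal iff their dot product is 0; here the dot product is -7, so the vectors are not orthogonal.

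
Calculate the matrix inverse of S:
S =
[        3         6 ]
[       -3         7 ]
det(S) = 39
S⁻¹ =
[     7/39     -2/13 ]
[     1/13      1/13 ]

For a 2×2 matrix S = [[a, b], [c, d]] with det(S) ≠ 0, S⁻¹ = (1/det(S)) * [[d, -b], [-c, a]].
det(S) = (3)*(7) - (6)*(-3) = 21 + 18 = 39.
S⁻¹ = (1/39) * [[7, -6], [3, 3]].
Dividing each entry by 39 and reducing:
S⁻¹ =
[     7/39     -2/13 ]
[     1/13      1/13 ]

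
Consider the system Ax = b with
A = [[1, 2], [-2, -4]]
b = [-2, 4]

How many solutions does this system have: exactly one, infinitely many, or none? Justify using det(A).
Infinitely many solutions

det(A) = (1)*(-4) - (2)*(-2) = 0, so A is singular (column 2 is 2 times column 1).
b = [-2, 4] = -2 * column 1 of A, so b lies in the column space of A.
A singular matrix whose right-hand side is in its column space gives a 1-parameter family of solutions — infinitely many.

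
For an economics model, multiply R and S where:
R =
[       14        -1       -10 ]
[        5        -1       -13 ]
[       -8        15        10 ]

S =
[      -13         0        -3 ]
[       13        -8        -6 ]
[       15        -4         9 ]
RS =
[     -345        48      -126 ]
[     -273        60      -126 ]
[      449      -160        24 ]

Matrix multiplication: (RS)[i][j] = sum over k of R[i][k] * S[k][j].
  (RS)[0][0] = (14)*(-13) + (-1)*(13) + (-10)*(15) = -345
  (RS)[0][1] = (14)*(0) + (-1)*(-8) + (-10)*(-4) = 48
  (RS)[0][2] = (14)*(-3) + (-1)*(-6) + (-10)*(9) = -126
  (RS)[1][0] = (5)*(-13) + (-1)*(13) + (-13)*(15) = -273
  (RS)[1][1] = (5)*(0) + (-1)*(-8) + (-13)*(-4) = 60
  (RS)[1][2] = (5)*(-3) + (-1)*(-6) + (-13)*(9) = -126
  (RS)[2][0] = (-8)*(-13) + (15)*(13) + (10)*(15) = 449
  (RS)[2][1] = (-8)*(0) + (15)*(-8) + (10)*(-4) = -160
  (RS)[2][2] = (-8)*(-3) + (15)*(-6) + (10)*(9) = 24
RS =
[     -345        48      -126 ]
[     -273        60      -126 ]
[      449      -160        24 ]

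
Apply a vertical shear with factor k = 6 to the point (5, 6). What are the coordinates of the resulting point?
(5, 36)

Shear matrix for vertical shear with factor k = 6:
[[1, 0], [6, 1]]
Result: (5, 6) → (5, 36)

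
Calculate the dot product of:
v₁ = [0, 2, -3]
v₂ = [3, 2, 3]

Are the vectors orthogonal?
-5, No

The dot product is the sum of products of corresponding components.
v₁·v₂ = (0)*(3) + (2)*(2) + (-3)*(3) = 0 + 4 - 9 = -5.
Two vectors are orthogonal iff their dot product is 0; here the dot product is -5, so the vectors are not orthogonal.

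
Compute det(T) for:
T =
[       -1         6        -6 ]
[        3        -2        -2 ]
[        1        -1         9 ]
det(T) = -148

Expand along row 0 (cofactor expansion): det(T) = a*(e*i - f*h) - b*(d*i - f*g) + c*(d*h - e*g), where the 3×3 is [[a, b, c], [d, e, f], [g, h, i]].
Minor M_00 = (-2)*(9) - (-2)*(-1) = -18 - 2 = -20.
Minor M_01 = (3)*(9) - (-2)*(1) = 27 + 2 = 29.
Minor M_02 = (3)*(-1) - (-2)*(1) = -3 + 2 = -1.
det(T) = (-1)*(-20) - (6)*(29) + (-6)*(-1) = 20 - 174 + 6 = -148.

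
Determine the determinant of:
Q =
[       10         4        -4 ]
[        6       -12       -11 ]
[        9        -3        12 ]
det(Q) = -2814

Expand along row 0 (cofactor expansion): det(Q) = a*(e*i - f*h) - b*(d*i - f*g) + c*(d*h - e*g), where the 3×3 is [[a, b, c], [d, e, f], [g, h, i]].
Minor M_00 = (-12)*(12) - (-11)*(-3) = -144 - 33 = -177.
Minor M_01 = (6)*(12) - (-11)*(9) = 72 + 99 = 171.
Minor M_02 = (6)*(-3) - (-12)*(9) = -18 + 108 = 90.
det(Q) = (10)*(-177) - (4)*(171) + (-4)*(90) = -1770 - 684 - 360 = -2814.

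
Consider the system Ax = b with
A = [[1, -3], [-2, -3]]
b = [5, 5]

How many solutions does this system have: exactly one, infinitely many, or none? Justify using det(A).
Exactly one solution

Compute det(A) = (1)*(-3) - (-3)*(-2) = -9.
Because det(A) ≠ 0, A is invertible and Ax = b has a unique solution for every b (here x = A⁻¹ b).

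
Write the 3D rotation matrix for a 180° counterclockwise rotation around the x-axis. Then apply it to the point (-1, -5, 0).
R = [[1, 0, 0], [0, -1, 0], [0, 0, -1]]; R·(-1, -5, 0) = (-1, 5, 0)

Rotation matrix for 180° around x-axis:
cos(180°) = -1, sin(180°) = 0
R = [[1, 0, 0], [0, -1, 0], [0, 0, -1]]
Apply to (-1, -5, 0): R·[-1, -5, 0]ᵀ = (-1, 5, 0)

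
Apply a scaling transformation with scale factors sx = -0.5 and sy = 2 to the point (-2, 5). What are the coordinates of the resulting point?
(1.0, 10)

Scaling matrix:
[[-0.50, 0], [0, 2]]
Result: (-2 × -0.5, 5 × 2) = (1.0, 10)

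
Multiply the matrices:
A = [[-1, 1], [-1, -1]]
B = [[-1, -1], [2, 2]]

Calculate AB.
[[3, 3], [-1, -1]]

Each entry (i,j) of AB = sum over k of A[i][k]*B[k][j].
(AB)[0][0] = (-1)*(-1) + (1)*(2) = 3
(AB)[0][1] = (-1)*(-1) + (1)*(2) = 3
(AB)[1][0] = (-1)*(-1) + (-1)*(2) = -1
(AB)[1][1] = (-1)*(-1) + (-1)*(2) = -1
AB = [[3, 3], [-1, -1]]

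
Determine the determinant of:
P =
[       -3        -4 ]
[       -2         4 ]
det(P) = -20

For a 2×2 matrix [[a, b], [c, d]], det = a*d - b*c.
det(P) = (-3)*(4) - (-4)*(-2) = -12 - 8 = -20.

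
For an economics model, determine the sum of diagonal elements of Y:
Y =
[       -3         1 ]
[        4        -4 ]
tr(Y) = -3 - 4 = -7

The trace of a square matrix is the sum of its diagonal entries.
Diagonal entries of Y: Y[0][0] = -3, Y[1][1] = -4.
tr(Y) = -3 - 4 = -7.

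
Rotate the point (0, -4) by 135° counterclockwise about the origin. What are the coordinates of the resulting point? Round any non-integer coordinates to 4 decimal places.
(2.8284, 2.8284)

Rotation matrix R(θ) = [[cos θ, -sin θ], [sin θ, cos θ]]; for θ = 135°:
R = [[-√2/2, -√2/2], [√2/2, -√2/2]]
Result: R × [0, -4]ᵀ = [-√2/2·0 + (-√2/2)·-4, √2/2·0 + (-√2/2)·-4]ᵀ = (2.8284, 2.8284)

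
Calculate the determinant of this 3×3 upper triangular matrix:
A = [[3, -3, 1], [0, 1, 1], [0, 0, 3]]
9

The determinant of a triangular matrix is the product of its diagonal entries (the off-diagonal entries above the diagonal do not affect it).
det(A) = (3) * (1) * (3) = 9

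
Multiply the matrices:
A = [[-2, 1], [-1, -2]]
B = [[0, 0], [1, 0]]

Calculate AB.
[[1, 0], [-2, 0]]

Each entry (i,j) of AB = sum over k of A[i][k]*B[k][j].
(AB)[0][0] = (-2)*(0) + (1)*(1) = 1
(AB)[0][1] = (-2)*(0) + (1)*(0) = 0
(AB)[1][0] = (-1)*(0) + (-2)*(1) = -2
(AB)[1][1] = (-1)*(0) + (-2)*(0) = 0
AB = [[1, 0], [-2, 0]]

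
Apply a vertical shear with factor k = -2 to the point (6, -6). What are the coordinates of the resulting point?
(6, -18)

Shear matrix for vertical shear with factor k = -2:
[[1, 0], [-2, 1]]
Result: (6, -6) → (6, -18)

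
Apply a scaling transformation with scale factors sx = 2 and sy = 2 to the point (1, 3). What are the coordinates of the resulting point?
(2, 6)

Scaling matrix:
[[2, 0], [0, 2]]
Result: (1 × 2, 3 × 2) = (2, 6)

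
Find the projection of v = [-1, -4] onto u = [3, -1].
[3/10, -1/10]

The projection of v onto u is proj_u(v) = ((v·u) / (u·u)) · u.
v·u = (-1)*(3) + (-4)*(-1) = 1.
u·u = (3)*(3) + (-1)*(-1) = 10.
coefficient = 1 / 10 = 1/10.
proj_u(v) = 1/10 · [3, -1] = [3/10, -1/10].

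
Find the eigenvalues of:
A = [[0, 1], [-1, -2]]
λ = -1, -1

Solve det(A - λI) = 0. For a 2×2 matrix this is λ² - (trace)λ + det = 0.
trace(A) = 0 - 2 = -2.
det(A) = (0)*(-2) - (1)*(-1) = 0 + 1 = 1.
Characteristic equation: λ² - (-2)λ + (1) = 0.
Discriminant: (-2)² - 4*(1) = 4 - 4 = 0.
Roots: λ = (-2 ± √0) / 2 = -1, -1.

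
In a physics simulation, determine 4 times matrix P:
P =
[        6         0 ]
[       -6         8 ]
4P =
[       24         0 ]
[      -24        32 ]

Scalar multiplication is elementwise: (4P)[i][j] = 4 * P[i][j].
  (4P)[0][0] = 4 * (6) = 24
  (4P)[0][1] = 4 * (0) = 0
  (4P)[1][0] = 4 * (-6) = -24
  (4P)[1][1] = 4 * (8) = 32
4P =
[       24         0 ]
[      -24        32 ]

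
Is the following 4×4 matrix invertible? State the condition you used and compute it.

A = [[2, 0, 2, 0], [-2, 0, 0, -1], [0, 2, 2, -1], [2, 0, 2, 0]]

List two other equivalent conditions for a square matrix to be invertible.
No, not invertible; det(A) = 0 (two rows are equal, so the rows are linearly dependent). Equivalent conditions (failing for this A): rank(A) < 4; Ax = 0 has non-trivial solutions; 0 is an eigenvalue; the columns are linearly dependent.

To check invertibility, compute det(A).
In this matrix, row 0 and the last row are identical, so one row is a scalar multiple of another and the rows are linearly dependent.
A matrix with linearly dependent rows has det = 0 and is not invertible.
Equivalent failed conditions:
- rank(A) < 4.
- Ax = 0 has non-trivial solutions.
- 0 is an eigenvalue.
- The columns are linearly dependent.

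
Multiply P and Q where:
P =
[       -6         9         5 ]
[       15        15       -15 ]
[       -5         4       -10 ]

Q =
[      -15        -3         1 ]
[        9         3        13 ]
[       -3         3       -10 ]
PQ =
[      156        60        61 ]
[      -45       -45       360 ]
[      141        -3       147 ]

Matrix multiplication: (PQ)[i][j] = sum over k of P[i][k] * Q[k][j].
  (PQ)[0][0] = (-6)*(-15) + (9)*(9) + (5)*(-3) = 156
  (PQ)[0][1] = (-6)*(-3) + (9)*(3) + (5)*(3) = 60
  (PQ)[0][2] = (-6)*(1) + (9)*(13) + (5)*(-10) = 61
  (PQ)[1][0] = (15)*(-15) + (15)*(9) + (-15)*(-3) = -45
  (PQ)[1][1] = (15)*(-3) + (15)*(3) + (-15)*(3) = -45
  (PQ)[1][2] = (15)*(1) + (15)*(13) + (-15)*(-10) = 360
  (PQ)[2][0] = (-5)*(-15) + (4)*(9) + (-10)*(-3) = 141
  (PQ)[2][1] = (-5)*(-3) + (4)*(3) + (-10)*(3) = -3
  (PQ)[2][2] = (-5)*(1) + (4)*(13) + (-10)*(-10) = 147
PQ =
[      156        60        61 ]
[      -45       -45       360 ]
[      141        -3       147 ]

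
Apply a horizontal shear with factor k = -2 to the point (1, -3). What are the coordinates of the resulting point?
(7, -3)

Shear matrix for horizontal shear with factor k = -2:
[[1, -2], [0, 1]]
Result: (1, -3) → (7, -3)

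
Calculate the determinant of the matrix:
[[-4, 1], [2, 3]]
-14

For a 2×2 matrix [[a, b], [c, d]], det = ad - bc
det = (-4)(3) - (1)(2) = -12 - 2 = -14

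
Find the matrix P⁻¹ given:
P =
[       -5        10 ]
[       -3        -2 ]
det(P) = 40
P⁻¹ =
[    -1/20      -1/4 ]
[     3/40      -1/8 ]

For a 2×2 matrix P = [[a, b], [c, d]] with det(P) ≠ 0, P⁻¹ = (1/det(P)) * [[d, -b], [-c, a]].
det(P) = (-5)*(-2) - (10)*(-3) = 10 + 30 = 40.
P⁻¹ = (1/40) * [[-2, -10], [3, -5]].
Dividing each entry by 40 and reducing:
P⁻¹ =
[    -1/20      -1/4 ]
[     3/40      -1/8 ]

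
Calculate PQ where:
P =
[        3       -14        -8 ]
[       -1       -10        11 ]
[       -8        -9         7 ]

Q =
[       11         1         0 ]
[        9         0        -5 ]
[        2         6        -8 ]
PQ =
[     -109       -45       134 ]
[      -79        65       -38 ]
[     -155        34       -11 ]

Matrix multiplication: (PQ)[i][j] = sum over k of P[i][k] * Q[k][j].
  (PQ)[0][0] = (3)*(11) + (-14)*(9) + (-8)*(2) = -109
  (PQ)[0][1] = (3)*(1) + (-14)*(0) + (-8)*(6) = -45
  (PQ)[0][2] = (3)*(0) + (-14)*(-5) + (-8)*(-8) = 134
  (PQ)[1][0] = (-1)*(11) + (-10)*(9) + (11)*(2) = -79
  (PQ)[1][1] = (-1)*(1) + (-10)*(0) + (11)*(6) = 65
  (PQ)[1][2] = (-1)*(0) + (-10)*(-5) + (11)*(-8) = -38
  (PQ)[2][0] = (-8)*(11) + (-9)*(9) + (7)*(2) = -155
  (PQ)[2][1] = (-8)*(1) + (-9)*(0) + (7)*(6) = 34
  (PQ)[2][2] = (-8)*(0) + (-9)*(-5) + (7)*(-8) = -11
PQ =
[     -109       -45       134 ]
[      -79        65       -38 ]
[     -155        34       -11 ]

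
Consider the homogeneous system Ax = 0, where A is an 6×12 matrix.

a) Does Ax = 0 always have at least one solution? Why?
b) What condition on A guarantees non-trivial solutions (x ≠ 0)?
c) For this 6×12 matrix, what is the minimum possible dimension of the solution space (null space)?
a) Yes, x = 0 is always a solution. b) When A has linearly dependent columns (rank < n). c) Minimum nullity = 6.

a) x = 0 satisfies A·0 = 0, so the zero vector is always a solution.
b) Non-trivial solutions exist iff the columns of A are linearly dependent, equivalently rank(A) < n (the number of columns).
c) By rank-nullity, rank(A) + nullity(A) = n = 12. Since A has only 6 rows, rank(A) ≤ 6, so nullity(A) ≥ 12 - 6 = 6.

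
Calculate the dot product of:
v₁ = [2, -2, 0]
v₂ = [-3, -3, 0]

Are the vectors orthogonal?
0, Yes

The dot product is the sum of products of corresponding components.
v₁·v₂ = (2)*(-3) + (-2)*(-3) + (0)*(0) = -6 + 6 + 0 = 0.
Two vectors are orthogonal iff their dot product is 0; here the dot product is 0, so the vectors are orthogonal.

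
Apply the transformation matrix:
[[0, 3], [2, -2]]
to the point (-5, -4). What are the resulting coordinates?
(-12, -2)

Matrix multiplication:
[[0, 3], [2, -2]] × [-5, -4]ᵀ
= [0×-5 + 3×-4, 2×-5 + -2×-4]ᵀ
= [-12.0000, -2.0000]ᵀ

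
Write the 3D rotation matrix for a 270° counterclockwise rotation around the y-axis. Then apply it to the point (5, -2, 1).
R = [[0, 0, -1], [0, 1, 0], [1, 0, 0]]; R·(5, -2, 1) = (-1, -2, 5)

Rotation matrix for 270° around y-axis:
cos(270°) = 0, sin(270°) = -1
R = [[0, 0, -1], [0, 1, 0], [1, 0, 0]]
Apply to (5, -2, 1): R·[5, -2, 1]ᵀ = (-1, -2, 5)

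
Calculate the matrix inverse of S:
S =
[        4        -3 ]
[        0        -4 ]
det(S) = -16
S⁻¹ =
[      1/4     -3/16 ]
[        0      -1/4 ]

For a 2×2 matrix S = [[a, b], [c, d]] with det(S) ≠ 0, S⁻¹ = (1/det(S)) * [[d, -b], [-c, a]].
det(S) = (4)*(-4) - (-3)*(0) = -16 - 0 = -16.
S⁻¹ = (1/-16) * [[-4, 3], [0, 4]].
Dividing each entry by -16 and reducing:
S⁻¹ =
[      1/4     -3/16 ]
[        0      -1/4 ]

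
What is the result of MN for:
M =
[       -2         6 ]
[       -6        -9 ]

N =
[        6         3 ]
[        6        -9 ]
MN =
[       24       -60 ]
[      -90        63 ]

Matrix multiplication: (MN)[i][j] = sum over k of M[i][k] * N[k][j].
  (MN)[0][0] = (-2)*(6) + (6)*(6) = 24
  (MN)[0][1] = (-2)*(3) + (6)*(-9) = -60
  (MN)[1][0] = (-6)*(6) + (-9)*(6) = -90
  (MN)[1][1] = (-6)*(3) + (-9)*(-9) = 63
MN =
[       24       -60 ]
[      -90        63 ]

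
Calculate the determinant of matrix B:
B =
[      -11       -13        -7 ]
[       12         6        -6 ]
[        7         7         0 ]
det(B) = -210

Expand along row 0 (cofactor expansion): det(B) = a*(e*i - f*h) - b*(d*i - f*g) + c*(d*h - e*g), where the 3×3 is [[a, b, c], [d, e, f], [g, h, i]].
Minor M_00 = (6)*(0) - (-6)*(7) = 0 + 42 = 42.
Minor M_01 = (12)*(0) - (-6)*(7) = 0 + 42 = 42.
Minor M_02 = (12)*(7) - (6)*(7) = 84 - 42 = 42.
det(B) = (-11)*(42) - (-13)*(42) + (-7)*(42) = -462 + 546 - 294 = -210.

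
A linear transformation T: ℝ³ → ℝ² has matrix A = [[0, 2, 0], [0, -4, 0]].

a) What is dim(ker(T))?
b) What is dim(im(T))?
dim(ker) = 2, dim(im) = 1

Observe that row 2 = -2 × row 1 (so the rows are linearly dependent).
Thus rank(A) = 1 (only one linearly independent row).
dim(im(T)) = rank(A) = 1.
By the rank-nullity theorem applied to T: ℝ³ → ℝ², rank(A) + nullity(A) = 3 (the domain dimension), so dim(ker(T)) = 3 - 1 = 2.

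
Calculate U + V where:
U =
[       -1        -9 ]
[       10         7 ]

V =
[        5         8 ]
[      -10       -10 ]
U + V =
[        4        -1 ]
[        0        -3 ]

Matrix addition is elementwise: (U+V)[i][j] = U[i][j] + V[i][j].
  (U+V)[0][0] = (-1) + (5) = 4
  (U+V)[0][1] = (-9) + (8) = -1
  (U+V)[1][0] = (10) + (-10) = 0
  (U+V)[1][1] = (7) + (-10) = -3
U + V =
[        4        -1 ]
[        0        -3 ]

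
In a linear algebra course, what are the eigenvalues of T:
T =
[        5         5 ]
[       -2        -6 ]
λ = -5, 4

Solve det(T - λI) = 0. For a 2×2 matrix the characteristic equation is λ² - (trace)λ + det = 0.
trace(T) = a + d = 5 - 6 = -1.
det(T) = a*d - b*c = (5)*(-6) - (5)*(-2) = -30 + 10 = -20.
Characteristic equation: λ² - (-1)λ + (-20) = 0.
Discriminant = (-1)² - 4*(-20) = 1 + 80 = 81.
λ = (-1 ± √81) / 2 = (-1 ± 9) / 2 = -5, 4.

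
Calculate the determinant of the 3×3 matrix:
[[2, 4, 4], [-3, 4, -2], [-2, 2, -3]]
-28

Expansion along first row:
det = 2·det([[4,-2],[2,-3]]) - 4·det([[-3,-2],[-2,-3]]) + 4·det([[-3,4],[-2,2]])
    = 2·(4·-3 - -2·2) - 4·(-3·-3 - -2·-2) + 4·(-3·2 - 4·-2)
    = 2·-8 - 4·5 + 4·2
    = -16 + -20 + 8 = -28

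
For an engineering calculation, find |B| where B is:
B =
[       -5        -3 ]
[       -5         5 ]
det(B) = -40

For a 2×2 matrix [[a, b], [c, d]], det = a*d - b*c.
det(B) = (-5)*(5) - (-3)*(-5) = -25 - 15 = -40.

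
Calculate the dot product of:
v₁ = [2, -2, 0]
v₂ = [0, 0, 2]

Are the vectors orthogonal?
0, Yes

The dot product is the sum of products of corresponding components.
v₁·v₂ = (2)*(0) + (-2)*(0) + (0)*(2) = 0 + 0 + 0 = 0.
Two vectors are orthogonal iff their dot product is 0; here the dot product is 0, so the vectors are orthogonal.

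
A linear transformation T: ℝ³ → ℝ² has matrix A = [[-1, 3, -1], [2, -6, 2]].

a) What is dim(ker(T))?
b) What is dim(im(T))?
dim(ker) = 2, dim(im) = 1

Observe that row 2 = -2 × row 1 (so the rows are linearly dependent).
Thus rank(A) = 1 (only one linearly independent row).
dim(im(T)) = rank(A) = 1.
By the rank-nullity theorem applied to T: ℝ³ → ℝ², rank(A) + nullity(A) = 3 (the domain dimension), so dim(ker(T)) = 3 - 1 = 2.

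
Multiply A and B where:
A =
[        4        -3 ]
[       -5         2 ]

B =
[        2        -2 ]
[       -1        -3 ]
AB =
[       11         1 ]
[      -12         4 ]

Matrix multiplication: (AB)[i][j] = sum over k of A[i][k] * B[k][j].
  (AB)[0][0] = (4)*(2) + (-3)*(-1) = 11
  (AB)[0][1] = (4)*(-2) + (-3)*(-3) = 1
  (AB)[1][0] = (-5)*(2) + (2)*(-1) = -12
  (AB)[1][1] = (-5)*(-2) + (2)*(-3) = 4
AB =
[       11         1 ]
[      -12         4 ]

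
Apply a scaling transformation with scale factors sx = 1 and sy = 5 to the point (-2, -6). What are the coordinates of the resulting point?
(-2, -30)

Scaling matrix:
[[1, 0], [0, 5]]
Result: (-2 × 1, -6 × 5) = (-2, -30)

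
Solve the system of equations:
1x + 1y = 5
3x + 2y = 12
x = 2, y = 3

Use elimination (row reduction):
Equation 1: 1x + 1y = 5.
Equation 2: 3x + 2y = 12.
Multiply Eq1 by 3 and Eq2 by 1: 3x + 3y = 15;  3x + 2y = 12.
Subtract: (-1)y = -3, so y = 3.
Back-substitute into Eq1: 1x + 1*(3) = 5, so x = 2.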